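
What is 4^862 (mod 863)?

4^1 ≡ 4 (mod 863)
4^2 ≡ 4^2 = 16 ≡ 16 (mod 863)
4^4 ≡ 16^2 = 256 ≡ 256 (mod 863)
4^8 ≡ 256^2 = 65536 ≡ 811 (mod 863)
4^16 ≡ 811^2 = 657721 ≡ 115 (mod 863)
4^32 ≡ 115^2 = 13225 ≡ 280 (mod 863)
4^64 ≡ 280^2 = 78400 ≡ 730 (mod 863)
4^128 ≡ 730^2 = 532900 ≡ 429 (mod 863)
4^256 ≡ 429^2 = 184041 ≡ 222 (mod 863)
4^512 ≡ 222^2 = 49284 ≡ 93 (mod 863)
862 = 512 + 256 + 64 + 16 + 8 + 4 + 2 in binary powers of 2.
So 4^862 ≡ 93 · 222 · 730 · 115 · 811 · 256 · 16 ≡ 1 (mod 863).
Since the result is 1, base 4 gives no evidence that 863 is composite.

1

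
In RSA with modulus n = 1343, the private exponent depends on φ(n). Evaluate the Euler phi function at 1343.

1248

Factor: 1343 = 17 · 79.
φ(1343) = (17−1) · (79−1) = 16 · 78 = 1248.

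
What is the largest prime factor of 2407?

2407 = 29 · 83
83 is prime.
So 2407 = 29 · 83; the largest prime factor is 83.

83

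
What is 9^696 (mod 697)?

9^1 ≡ 9 (mod 697)
9^2 ≡ 9^2 = 81 ≡ 81 (mod 697)
9^4 ≡ 81^2 = 6561 ≡ 288 (mod 697)
9^8 ≡ 288^2 = 82944 ≡ 1 (mod 697)
9^16 ≡ 1^2 = 1 ≡ 1 (mod 697)
9^32 ≡ 1^2 = 1 ≡ 1 (mod 697)
9^64 ≡ 1^2 = 1 ≡ 1 (mod 697)
9^128 ≡ 1^2 = 1 ≡ 1 (mod 697)
9^256 ≡ 1^2 = 1 ≡ 1 (mod 697)
9^512 ≡ 1^2 = 1 ≡ 1 (mod 697)
696 = 512 + 128 + 32 + 16 + 8 in binary powers of 2.
So 9^696 ≡ 1 · 1 · 1 · 1 · 1 ≡ 1 (mod 697).
Since the result is 1, base 9 gives no evidence that 697 is composite.

1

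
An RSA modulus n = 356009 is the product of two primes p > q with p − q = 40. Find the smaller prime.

Since p = q + 40, we have 356009 = q(q + 40), so q² + 40q − 356009 = 0.
Discriminant: 40² + 4·356009 = 1600 + 1424036 = 1425636; √1425636 = 1194.
q = (−40 + 1194)/2 = 577, and p = q + 40 = 617.
Check: 577 · 617 = 356009.

577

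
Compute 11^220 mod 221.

81

11^1 ≡ 11 (mod 221)
11^2 ≡ 11^2 = 121 ≡ 121 (mod 221)
11^4 ≡ 121^2 = 14641 ≡ 55 (mod 221)
11^8 ≡ 55^2 = 3025 ≡ 152 (mod 221)
11^16 ≡ 152^2 = 23104 ≡ 120 (mod 221)
11^32 ≡ 120^2 = 14400 ≡ 35 (mod 221)
11^64 ≡ 35^2 = 1225 ≡ 120 (mod 221)
11^128 ≡ 120^2 = 14400 ≡ 35 (mod 221)
220 = 128 + 64 + 16 + 8 + 4 in binary powers of 2.
So 11^220 ≡ 35 · 120 · 120 · 152 · 55 ≡ 81 (mod 221).
Since 81 ≠ 1, base 11 is a Fermat witness: 221 is composite.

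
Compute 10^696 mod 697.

10^1 ≡ 10 (mod 697)
10^2 ≡ 10^2 = 100 ≡ 100 (mod 697)
10^4 ≡ 100^2 = 10000 ≡ 242 (mod 697)
10^8 ≡ 242^2 = 58564 ≡ 16 (mod 697)
10^16 ≡ 16^2 = 256 ≡ 256 (mod 697)
10^32 ≡ 256^2 = 65536 ≡ 18 (mod 697)
10^64 ≡ 18^2 = 324 ≡ 324 (mod 697)
10^128 ≡ 324^2 = 104976 ≡ 426 (mod 697)
10^256 ≡ 426^2 = 181476 ≡ 256 (mod 697)
10^512 ≡ 256^2 = 65536 ≡ 18 (mod 697)
696 = 512 + 128 + 32 + 16 + 8 in binary powers of 2.
So 10^696 ≡ 18 · 426 · 18 · 256 · 16 ≡ 543 (mod 697).
Since 543 ≠ 1, base 10 is a Fermat witness: 697 is composite.

543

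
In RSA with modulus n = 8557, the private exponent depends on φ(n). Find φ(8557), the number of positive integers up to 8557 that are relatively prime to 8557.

Factor: 8557 = 43 · 199.
φ(8557) = (43−1) · (199−1) = 42 · 198 = 8316.

8316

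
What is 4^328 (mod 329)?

4^1 ≡ 4 (mod 329)
4^2 ≡ 4^2 = 16 ≡ 16 (mod 329)
4^4 ≡ 16^2 = 256 ≡ 256 (mod 329)
4^8 ≡ 256^2 = 65536 ≡ 65 (mod 329)
4^16 ≡ 65^2 = 4225 ≡ 277 (mod 329)
4^32 ≡ 277^2 = 76729 ≡ 72 (mod 329)
4^64 ≡ 72^2 = 5184 ≡ 249 (mod 329)
4^128 ≡ 249^2 = 62001 ≡ 149 (mod 329)
4^256 ≡ 149^2 = 22201 ≡ 158 (mod 329)
328 = 256 + 64 + 8 in binary powers of 2.
So 4^328 ≡ 158 · 249 · 65 ≡ 242 (mod 329).
Since 242 ≠ 1, base 4 is a Fermat witness: 329 is composite.

242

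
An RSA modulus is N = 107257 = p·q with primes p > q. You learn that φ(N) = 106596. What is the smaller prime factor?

φ(n) = (p−1)(q−1) = n − (p+q) + 1, so p + q = 107257 − 106596 + 1 = 662.
p and q are the roots of t² − 662t + 107257 = 0.
Discriminant: 662² − 4·107257 = 438244 − 429028 = 9216; √9216 = 96.
q = (662 − 96)/2 = 283, p = (662 + 96)/2 = 379.
Check: 283 · 379 = 107257.

283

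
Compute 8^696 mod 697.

8^1 ≡ 8 (mod 697)
8^2 ≡ 8^2 = 64 ≡ 64 (mod 697)
8^4 ≡ 64^2 = 4096 ≡ 611 (mod 697)
8^8 ≡ 611^2 = 373321 ≡ 426 (mod 697)
8^16 ≡ 426^2 = 181476 ≡ 256 (mod 697)
8^32 ≡ 256^2 = 65536 ≡ 18 (mod 697)
8^64 ≡ 18^2 = 324 ≡ 324 (mod 697)
8^128 ≡ 324^2 = 104976 ≡ 426 (mod 697)
8^256 ≡ 426^2 = 181476 ≡ 256 (mod 697)
8^512 ≡ 256^2 = 65536 ≡ 18 (mod 697)
696 = 512 + 128 + 32 + 16 + 8 in binary powers of 2.
So 8^696 ≡ 18 · 426 · 18 · 256 · 426 ≡ 256 (mod 697).
Since 256 ≠ 1, base 8 is a Fermat witness: 697 is composite.

256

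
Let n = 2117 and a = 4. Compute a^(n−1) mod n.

1756

4^1 ≡ 4 (mod 2117)
4^2 ≡ 4^2 = 16 ≡ 16 (mod 2117)
4^4 ≡ 16^2 = 256 ≡ 256 (mod 2117)
4^8 ≡ 256^2 = 65536 ≡ 2026 (mod 2117)
4^16 ≡ 2026^2 = 4104676 ≡ 1930 (mod 2117)
4^32 ≡ 1930^2 = 3724900 ≡ 1097 (mod 2117)
4^64 ≡ 1097^2 = 1203409 ≡ 953 (mod 2117)
4^128 ≡ 953^2 = 908209 ≡ 16 (mod 2117)
4^256 ≡ 16^2 = 256 ≡ 256 (mod 2117)
4^512 ≡ 256^2 = 65536 ≡ 2026 (mod 2117)
4^1024 ≡ 2026^2 = 4104676 ≡ 1930 (mod 2117)
4^2048 ≡ 1930^2 = 3724900 ≡ 1097 (mod 2117)
2116 = 2048 + 64 + 4 in binary powers of 2.
So 4^2116 ≡ 1097 · 953 · 256 ≡ 1756 (mod 2117).
Since 1756 ≠ 1, base 4 is a Fermat witness: 2117 is composite.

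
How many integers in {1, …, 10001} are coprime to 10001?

9792

Factor: 10001 = 73 · 137.
φ(10001) = (73−1) · (137−1) = 72 · 136 = 9792.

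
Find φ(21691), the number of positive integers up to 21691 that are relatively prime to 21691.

21384

Factor: 21691 = 109 · 199.
φ(21691) = (109−1) · (199−1) = 108 · 198 = 21384.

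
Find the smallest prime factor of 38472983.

38472983 is odd.
Digit sum 44, not divisible by 3.
Ends in 3: not divisible by 5.
7: 38472983 = 7·5496140 + 3
11: 38472983 = 11·3497543 + 10
13: 38472983 = 13·2959460 + 3
17: 38472983 = 17·2263116 + 11
19: 38472983 = 19·2024893 + 16
23: 38472983 = 23·1672738 + 9
29: 38472983 = 29·1326654 + 17
31: 38472983 = 31·1241063 + 30
37: 38472983 = 37·1039810 + 13
41: 38472983 = 41·938365 + 18
43: 38472983 = 43·894720 + 23
47: 38472983 = 47·818574 + 5
53: 38472983 = 53·725905 + 18
59: 38472983 = 59·652084 + 27
61: 38472983 = 61·630704 + 39
67: 38472983 = 67·574223 + 42
71: 38472983 = 71·541873

71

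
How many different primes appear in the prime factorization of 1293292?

1293292 = 2^2 · 323323
323323 = 7 · 46189
46189 = 11 · 4199
4199 = 13 · 323
323 = 17 · 19
1293292 = 2^2 · 7 · 11 · 13 · 17 · 19, which has 6 distinct prime factors.

6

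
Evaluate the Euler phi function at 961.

Factor: 961 = 31^2.
φ(961) = 31^1·(31−1) = 930.

930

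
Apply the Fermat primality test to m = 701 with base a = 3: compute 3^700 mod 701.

3^1 ≡ 3 (mod 701)
3^2 ≡ 3^2 = 9 ≡ 9 (mod 701)
3^4 ≡ 9^2 = 81 ≡ 81 (mod 701)
3^8 ≡ 81^2 = 6561 ≡ 252 (mod 701)
3^16 ≡ 252^2 = 63504 ≡ 414 (mod 701)
3^32 ≡ 414^2 = 171396 ≡ 352 (mod 701)
3^64 ≡ 352^2 = 123904 ≡ 528 (mod 701)
3^128 ≡ 528^2 = 278784 ≡ 487 (mod 701)
3^256 ≡ 487^2 = 237169 ≡ 231 (mod 701)
3^512 ≡ 231^2 = 53361 ≡ 85 (mod 701)
700 = 512 + 128 + 32 + 16 + 8 + 4 in binary powers of 2.
So 3^700 ≡ 85 · 487 · 352 · 414 · 252 · 81 ≡ 1 (mod 701).
Since the result is 1, base 3 gives no evidence that 701 is composite.

1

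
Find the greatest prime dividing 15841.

73

15841 = 7 · 2263
2263 = 31 · 73
73 is prime.
So 15841 = 7 · 31 · 73; the largest prime factor is 73.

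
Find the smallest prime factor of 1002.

2

1002 is even: 2 divides it.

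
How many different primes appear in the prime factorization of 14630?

5

14630 = 2 · 7315
7315 = 5 · 1463
1463 = 7 · 209
209 = 11 · 19
14630 = 2 · 5 · 7 · 11 · 19, which has 5 distinct prime factors.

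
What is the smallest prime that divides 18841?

18841 is odd.
Digit sum 22, not divisible by 3.
Ends in 1: not divisible by 5.
7: 18841 = 7·2691 + 4
11: 18841 = 11·1712 + 9
13: 18841 = 13·1449 + 4
17: 18841 = 17·1108 + 5
19: 18841 = 19·991 + 12
23: 18841 = 23·819 + 4
29: 18841 = 29·649 + 20
31: 18841 = 31·607 + 24
37: 18841 = 37·509 + 8
41: 18841 = 41·459 + 22
43: 18841 = 43·438 + 7
47: 18841 = 47·400 + 41
53: 18841 = 53·355 + 26
59: 18841 = 59·319 + 20
61: 18841 = 61·308 + 53
67: 18841 = 67·281 + 14
71: 18841 = 71·265 + 26
73: 18841 = 73·258 + 7
79: 18841 = 79·238 + 39
83: 18841 = 83·227

83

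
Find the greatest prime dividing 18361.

18361 = 7 · 2623
2623 = 43 · 61
61 is prime.
So 18361 = 7 · 43 · 61; the largest prime factor is 61.

61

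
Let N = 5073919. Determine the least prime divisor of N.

5073919 is odd.
Digit sum 34, not divisible by 3.
Ends in 9: not divisible by 5.
7: 5073919 = 7·724845 + 4
11: 5073919 = 11·461265 + 4
13: 5073919 = 13·390301 + 6
17: 5073919 = 17·298465 + 14
19: 5073919 = 19·267048 + 7
23: 5073919 = 23·220605 + 4
29: 5073919 = 29·174962 + 21
31: 5073919 = 31·163674 + 25
37: 5073919 = 37·137132 + 35
41: 5073919 = 41·123754 + 5
43: 5073919 = 43·117998 + 5
47: 5073919 = 47·107955 + 34
53: 5073919 = 53·95734 + 17
59: 5073919 = 59·85998 + 37
61: 5073919 = 61·83179

61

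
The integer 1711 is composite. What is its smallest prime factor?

1711 is odd.
Digit sum 10, not divisible by 3.
Ends in 1: not divisible by 5.
7: 1711 = 7·244 + 3
11: 1711 = 11·155 + 6
13: 1711 = 13·131 + 8
17: 1711 = 17·100 + 11
19: 1711 = 19·90 + 1
23: 1711 = 23·74 + 9
29: 1711 = 29·59

29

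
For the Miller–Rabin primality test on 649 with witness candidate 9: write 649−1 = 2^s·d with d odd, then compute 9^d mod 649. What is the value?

649 − 1 = 648 = 2^3 · 81, so d = 81.
9^1 ≡ 9 (mod 649)
9^2 ≡ 9^2 = 81 ≡ 81 (mod 649)
9^4 ≡ 81^2 = 6561 ≡ 71 (mod 649)
9^8 ≡ 71^2 = 5041 ≡ 498 (mod 649)
9^16 ≡ 498^2 = 248004 ≡ 86 (mod 649)
9^32 ≡ 86^2 = 7396 ≡ 257 (mod 649)
9^64 ≡ 257^2 = 66049 ≡ 500 (mod 649)
81 = 64 + 16 + 1 in binary powers of 2.
So 9^81 ≡ 500 · 86 · 9 ≡ 196 (mod 649).
Squaring chain: 196 → 125 → 49; never reaches −1, so base 9 is a Miller–Rabin witness that 649 is composite.

196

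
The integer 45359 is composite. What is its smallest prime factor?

67

45359 is odd.
Digit sum 26, not divisible by 3.
Ends in 9: not divisible by 5.
7: 45359 = 7·6479 + 6
11: 45359 = 11·4123 + 6
13: 45359 = 13·3489 + 2
17: 45359 = 17·2668 + 3
19: 45359 = 19·2387 + 6
23: 45359 = 23·1972 + 3
29: 45359 = 29·1564 + 3
31: 45359 = 31·1463 + 6
37: 45359 = 37·1225 + 34
41: 45359 = 41·1106 + 13
43: 45359 = 43·1054 + 37
47: 45359 = 47·965 + 4
53: 45359 = 53·855 + 44
59: 45359 = 59·768 + 47
61: 45359 = 61·743 + 36
67: 45359 = 67·677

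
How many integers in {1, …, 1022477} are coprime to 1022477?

991872

Factor: 1022477 = 83 · 97 · 127.
φ(1022477) = (83−1) · (97−1) · (127−1) = 82 · 96 · 126 = 991872.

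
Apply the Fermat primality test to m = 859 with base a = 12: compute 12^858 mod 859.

1

12^1 ≡ 12 (mod 859)
12^2 ≡ 12^2 = 144 ≡ 144 (mod 859)
12^4 ≡ 144^2 = 20736 ≡ 120 (mod 859)
12^8 ≡ 120^2 = 14400 ≡ 656 (mod 859)
12^16 ≡ 656^2 = 430336 ≡ 836 (mod 859)
12^32 ≡ 836^2 = 698896 ≡ 529 (mod 859)
12^64 ≡ 529^2 = 279841 ≡ 666 (mod 859)
12^128 ≡ 666^2 = 443556 ≡ 312 (mod 859)
12^256 ≡ 312^2 = 97344 ≡ 277 (mod 859)
12^512 ≡ 277^2 = 76729 ≡ 278 (mod 859)
858 = 512 + 256 + 64 + 16 + 8 + 2 in binary powers of 2.
So 12^858 ≡ 278 · 277 · 666 · 836 · 656 · 144 ≡ 1 (mod 859).
Since the result is 1, base 12 gives no evidence that 859 is composite.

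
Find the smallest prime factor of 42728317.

42728317 is odd.
Digit sum 34, not divisible by 3.
Ends in 7: not divisible by 5.
7: 42728317 = 7·6104045 + 2
11: 42728317 = 11·3884392 + 5
13: 42728317 = 13·3286793 + 8
17: 42728317 = 17·2513430 + 7
19: 42728317 = 19·2248858 + 15
23: 42728317 = 23·1857752 + 21
29: 42728317 = 29·1473390 + 7
31: 42728317 = 31·1378332 + 25
37: 42728317 = 37·1154819 + 14
41: 42728317 = 41·1042154 + 3
43: 42728317 = 43·993681 + 34
47: 42728317 = 47·909113 + 6
53: 42728317 = 53·806194 + 35
59: 42728317 = 59·724208 + 45
61: 42728317 = 61·700464 + 13
67: 42728317 = 67·637736 + 5
71: 42728317 = 71·601807 + 20
73: 42728317 = 73·585319 + 30
79: 42728317 = 79·540864 + 61
83: 42728317 = 83·514799

83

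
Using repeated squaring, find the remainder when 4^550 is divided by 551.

517

4^1 ≡ 4 (mod 551)
4^2 ≡ 4^2 = 16 ≡ 16 (mod 551)
4^4 ≡ 16^2 = 256 ≡ 256 (mod 551)
4^8 ≡ 256^2 = 65536 ≡ 518 (mod 551)
4^16 ≡ 518^2 = 268324 ≡ 538 (mod 551)
4^32 ≡ 538^2 = 289444 ≡ 169 (mod 551)
4^64 ≡ 169^2 = 28561 ≡ 460 (mod 551)
4^128 ≡ 460^2 = 211600 ≡ 16 (mod 551)
4^256 ≡ 16^2 = 256 ≡ 256 (mod 551)
4^512 ≡ 256^2 = 65536 ≡ 518 (mod 551)
550 = 512 + 32 + 4 + 2 in binary powers of 2.
So 4^550 ≡ 518 · 169 · 256 · 16 ≡ 517 (mod 551).
Since 517 ≠ 1, base 4 is a Fermat witness: 551 is composite.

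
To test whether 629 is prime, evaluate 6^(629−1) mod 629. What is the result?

6^1 ≡ 6 (mod 629)
6^2 ≡ 6^2 = 36 ≡ 36 (mod 629)
6^4 ≡ 36^2 = 1296 ≡ 38 (mod 629)
6^8 ≡ 38^2 = 1444 ≡ 186 (mod 629)
6^16 ≡ 186^2 = 34596 ≡ 1 (mod 629)
6^32 ≡ 1^2 = 1 ≡ 1 (mod 629)
6^64 ≡ 1^2 = 1 ≡ 1 (mod 629)
6^128 ≡ 1^2 = 1 ≡ 1 (mod 629)
6^256 ≡ 1^2 = 1 ≡ 1 (mod 629)
6^512 ≡ 1^2 = 1 ≡ 1 (mod 629)
628 = 512 + 64 + 32 + 16 + 4 in binary powers of 2.
So 6^628 ≡ 1 · 1 · 1 · 1 · 38 ≡ 38 (mod 629).
Since 38 ≠ 1, base 6 is a Fermat witness: 629 is composite.

38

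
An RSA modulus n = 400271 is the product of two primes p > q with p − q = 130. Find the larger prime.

Since p = q + 130, we have 400271 = q(q + 130), so q² + 130q − 400271 = 0.
Discriminant: 130² + 4·400271 = 16900 + 1601084 = 1617984; √1617984 = 1272.
q = (−130 + 1272)/2 = 571, and p = q + 130 = 701.
Check: 571 · 701 = 400271.

701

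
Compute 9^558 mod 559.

274

9^1 ≡ 9 (mod 559)
9^2 ≡ 9^2 = 81 ≡ 81 (mod 559)
9^4 ≡ 81^2 = 6561 ≡ 412 (mod 559)
9^8 ≡ 412^2 = 169744 ≡ 367 (mod 559)
9^16 ≡ 367^2 = 134689 ≡ 529 (mod 559)
9^32 ≡ 529^2 = 279841 ≡ 341 (mod 559)
9^64 ≡ 341^2 = 116281 ≡ 9 (mod 559)
9^128 ≡ 9^2 = 81 ≡ 81 (mod 559)
9^256 ≡ 81^2 = 6561 ≡ 412 (mod 559)
9^512 ≡ 412^2 = 169744 ≡ 367 (mod 559)
558 = 512 + 32 + 8 + 4 + 2 in binary powers of 2.
So 9^558 ≡ 367 · 341 · 367 · 412 · 81 ≡ 274 (mod 559).
Since 274 ≠ 1, base 9 is a Fermat witness: 559 is composite.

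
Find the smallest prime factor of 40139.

11

40139 is odd.
Digit sum 17, not divisible by 3.
Ends in 9: not divisible by 5.
7: 40139 = 7·5734 + 1
11: 40139 = 11·3649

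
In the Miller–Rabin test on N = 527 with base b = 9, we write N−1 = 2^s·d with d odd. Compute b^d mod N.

527 − 1 = 526 = 2^1 · 263, so d = 263.
9^1 ≡ 9 (mod 527)
9^2 ≡ 9^2 = 81 ≡ 81 (mod 527)
9^4 ≡ 81^2 = 6561 ≡ 237 (mod 527)
9^8 ≡ 237^2 = 56169 ≡ 307 (mod 527)
9^16 ≡ 307^2 = 94249 ≡ 443 (mod 527)
9^32 ≡ 443^2 = 196249 ≡ 205 (mod 527)
9^64 ≡ 205^2 = 42025 ≡ 392 (mod 527)
9^128 ≡ 392^2 = 153664 ≡ 307 (mod 527)
9^256 ≡ 307^2 = 94249 ≡ 443 (mod 527)
263 = 256 + 4 + 2 + 1 in binary powers of 2.
So 9^263 ≡ 443 · 237 · 81 · 9 ≡ 121 (mod 527).
Squaring chain: 121; never reaches −1, so base 9 is a Miller–Rabin witness that 527 is composite.

121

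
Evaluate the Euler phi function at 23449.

23140

Factor: 23449 = 131 · 179.
φ(23449) = (131−1) · (179−1) = 130 · 178 = 23140.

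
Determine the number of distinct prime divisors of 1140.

1140 = 2^2 · 285
285 = 3 · 95
95 = 5 · 19
1140 = 2^2 · 3 · 5 · 19, which has 4 distinct prime factors.

4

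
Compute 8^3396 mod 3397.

8^1 ≡ 8 (mod 3397)
8^2 ≡ 8^2 = 64 ≡ 64 (mod 3397)
8^4 ≡ 64^2 = 4096 ≡ 699 (mod 3397)
8^8 ≡ 699^2 = 488601 ≡ 2830 (mod 3397)
8^16 ≡ 2830^2 = 8008900 ≡ 2171 (mod 3397)
8^32 ≡ 2171^2 = 4713241 ≡ 1602 (mod 3397)
8^64 ≡ 1602^2 = 2566404 ≡ 1669 (mod 3397)
8^128 ≡ 1669^2 = 2785561 ≡ 21 (mod 3397)
8^256 ≡ 21^2 = 441 ≡ 441 (mod 3397)
8^512 ≡ 441^2 = 194481 ≡ 852 (mod 3397)
8^1024 ≡ 852^2 = 725904 ≡ 2343 (mod 3397)
8^2048 ≡ 2343^2 = 5489649 ≡ 97 (mod 3397)
3396 = 2048 + 1024 + 256 + 64 + 4 in binary powers of 2.
So 8^3396 ≡ 97 · 2343 · 441 · 1669 · 699 ≡ 2013 (mod 3397).
Since 2013 ≠ 1, base 8 is a Fermat witness: 3397 is composite.

2013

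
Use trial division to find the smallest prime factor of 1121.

19

1121 is odd.
Digit sum 5, not divisible by 3.
Ends in 1: not divisible by 5.
7: 1121 = 7·160 + 1
11: 1121 = 11·101 + 10
13: 1121 = 13·86 + 3
17: 1121 = 17·65 + 16
19: 1121 = 19·59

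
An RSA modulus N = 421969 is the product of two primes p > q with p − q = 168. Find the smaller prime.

Since p = q + 168, we have 421969 = q(q + 168), so q² + 168q − 421969 = 0.
Discriminant: 168² + 4·421969 = 28224 + 1687876 = 1716100; √1716100 = 1310.
q = (−168 + 1310)/2 = 571, and p = q + 168 = 739.
Check: 571 · 739 = 421969.

571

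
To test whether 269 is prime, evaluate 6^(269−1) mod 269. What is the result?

6^1 ≡ 6 (mod 269)
6^2 ≡ 6^2 = 36 ≡ 36 (mod 269)
6^4 ≡ 36^2 = 1296 ≡ 220 (mod 269)
6^8 ≡ 220^2 = 48400 ≡ 249 (mod 269)
6^16 ≡ 249^2 = 62001 ≡ 131 (mod 269)
6^32 ≡ 131^2 = 17161 ≡ 214 (mod 269)
6^64 ≡ 214^2 = 45796 ≡ 66 (mod 269)
6^128 ≡ 66^2 = 4356 ≡ 52 (mod 269)
6^256 ≡ 52^2 = 2704 ≡ 14 (mod 269)
268 = 256 + 8 + 4 in binary powers of 2.
So 6^268 ≡ 14 · 249 · 220 ≡ 1 (mod 269).
Since the result is 1, base 6 gives no evidence that 269 is composite.

1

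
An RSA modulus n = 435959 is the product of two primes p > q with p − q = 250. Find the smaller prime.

547

Since p = q + 250, we have 435959 = q(q + 250), so q² + 250q − 435959 = 0.
Discriminant: 250² + 4·435959 = 62500 + 1743836 = 1806336; √1806336 = 1344.
q = (−250 + 1344)/2 = 547, and p = q + 250 = 797.
Check: 547 · 797 = 435959.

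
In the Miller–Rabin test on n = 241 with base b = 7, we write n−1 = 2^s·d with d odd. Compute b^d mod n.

241 − 1 = 240 = 2^4 · 15, so d = 15.
7^1 ≡ 7 (mod 241)
7^2 ≡ 7^2 = 49 ≡ 49 (mod 241)
7^4 ≡ 49^2 = 2401 ≡ 232 (mod 241)
7^8 ≡ 232^2 = 53824 ≡ 81 (mod 241)
15 = 8 + 4 + 2 + 1 in binary powers of 2.
So 7^15 ≡ 81 · 232 · 49 · 7 ≡ 111 (mod 241).
Squaring chain: 111 → 30 → 177 → 240; reaches −1, so base 7 does not prove 241 composite.

111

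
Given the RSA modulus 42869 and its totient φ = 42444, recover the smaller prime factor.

163

φ(n) = (p−1)(q−1) = n − (p+q) + 1, so p + q = 42869 − 42444 + 1 = 426.
p and q are the roots of t² − 426t + 42869 = 0.
Discriminant: 426² − 4·42869 = 181476 − 171476 = 10000; √10000 = 100.
q = (426 − 100)/2 = 163, p = (426 + 100)/2 = 263.
Check: 163 · 263 = 42869.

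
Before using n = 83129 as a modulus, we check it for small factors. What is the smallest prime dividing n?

83129 is odd.
Digit sum 23, not divisible by 3.
Ends in 9: not divisible by 5.
7: 83129 = 7·11875 + 4
11: 83129 = 11·7557 + 2
13: 83129 = 13·6394 + 7
17: 83129 = 17·4889 + 16
19: 83129 = 19·4375 + 4
23: 83129 = 23·3614 + 7
29: 83129 = 29·2866 + 15
31: 83129 = 31·2681 + 18
37: 83129 = 37·2246 + 27
41: 83129 = 41·2027 + 22
43: 83129 = 43·1933 + 10
47: 83129 = 47·1768 + 33
53: 83129 = 53·1568 + 25
59: 83129 = 59·1408 + 57
61: 83129 = 61·1362 + 47
67: 83129 = 67·1240 + 49
71: 83129 = 71·1170 + 59
73: 83129 = 73·1138 + 55
79: 83129 = 79·1052 + 21
83: 83129 = 83·1001 + 46
89: 83129 = 89·934 + 3
97: 83129 = 97·857

97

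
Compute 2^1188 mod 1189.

297

2^1 ≡ 2 (mod 1189)
2^2 ≡ 2^2 = 4 ≡ 4 (mod 1189)
2^4 ≡ 4^2 = 16 ≡ 16 (mod 1189)
2^8 ≡ 16^2 = 256 ≡ 256 (mod 1189)
2^16 ≡ 256^2 = 65536 ≡ 141 (mod 1189)
2^32 ≡ 141^2 = 19881 ≡ 857 (mod 1189)
2^64 ≡ 857^2 = 734449 ≡ 836 (mod 1189)
2^128 ≡ 836^2 = 698896 ≡ 953 (mod 1189)
2^256 ≡ 953^2 = 908209 ≡ 1002 (mod 1189)
2^512 ≡ 1002^2 = 1004004 ≡ 488 (mod 1189)
2^1024 ≡ 488^2 = 238144 ≡ 344 (mod 1189)
1188 = 1024 + 128 + 32 + 4 in binary powers of 2.
So 2^1188 ≡ 344 · 953 · 857 · 16 ≡ 297 (mod 1189).
Since 297 ≠ 1, base 2 is a Fermat witness: 1189 is composite.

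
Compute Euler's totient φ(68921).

67240

Factor: 68921 = 41^3.
φ(68921) = 41^2·(41−1) = 67240.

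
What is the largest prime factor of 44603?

73

44603 = 13 · 3431
3431 = 47 · 73
73 is prime.
So 44603 = 13 · 47 · 73; the largest prime factor is 73.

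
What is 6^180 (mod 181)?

1

6^1 ≡ 6 (mod 181)
6^2 ≡ 6^2 = 36 ≡ 36 (mod 181)
6^4 ≡ 36^2 = 1296 ≡ 29 (mod 181)
6^8 ≡ 29^2 = 841 ≡ 117 (mod 181)
6^16 ≡ 117^2 = 13689 ≡ 114 (mod 181)
6^32 ≡ 114^2 = 12996 ≡ 145 (mod 181)
6^64 ≡ 145^2 = 21025 ≡ 29 (mod 181)
6^128 ≡ 29^2 = 841 ≡ 117 (mod 181)
180 = 128 + 32 + 16 + 4 in binary powers of 2.
So 6^180 ≡ 117 · 145 · 114 · 29 ≡ 1 (mod 181).
Since the result is 1, base 6 gives no evidence that 181 is composite.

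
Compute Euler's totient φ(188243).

168480

Factor: 188243 = 11 · 109 · 157.
φ(188243) = (11−1) · (109−1) · (157−1) = 10 · 108 · 156 = 168480.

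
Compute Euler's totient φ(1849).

1806

Factor: 1849 = 43^2.
φ(1849) = 43^1·(43−1) = 1806.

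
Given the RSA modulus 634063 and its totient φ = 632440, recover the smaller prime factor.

653

φ(n) = (p−1)(q−1) = n − (p+q) + 1, so p + q = 634063 − 632440 + 1 = 1624.
p and q are the roots of t² − 1624t + 634063 = 0.
Discriminant: 1624² − 4·634063 = 2637376 − 2536252 = 101124; √101124 = 318.
q = (1624 − 318)/2 = 653, p = (1624 + 318)/2 = 971.
Check: 653 · 971 = 634063.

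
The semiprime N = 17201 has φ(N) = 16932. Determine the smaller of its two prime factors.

φ(n) = (p−1)(q−1) = n − (p+q) + 1, so p + q = 17201 − 16932 + 1 = 270.
p and q are the roots of t² − 270t + 17201 = 0.
Discriminant: 270² − 4·17201 = 72900 − 68804 = 4096; √4096 = 64.
q = (270 − 64)/2 = 103, p = (270 + 64)/2 = 167.
Check: 103 · 167 = 17201.

103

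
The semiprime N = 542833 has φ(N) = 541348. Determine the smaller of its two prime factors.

647

φ(n) = (p−1)(q−1) = n − (p+q) + 1, so p + q = 542833 − 541348 + 1 = 1486.
p and q are the roots of t² − 1486t + 542833 = 0.
Discriminant: 1486² − 4·542833 = 2208196 − 2171332 = 36864; √36864 = 192.
q = (1486 − 192)/2 = 647, p = (1486 + 192)/2 = 839.
Check: 647 · 839 = 542833.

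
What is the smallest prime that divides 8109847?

83

8109847 is odd.
Digit sum 37, not divisible by 3.
Ends in 7: not divisible by 5.
7: 8109847 = 7·1158549 + 4
11: 8109847 = 11·737258 + 9
13: 8109847 = 13·623834 + 5
17: 8109847 = 17·477049 + 14
19: 8109847 = 19·426834 + 1
23: 8109847 = 23·352602 + 1
29: 8109847 = 29·279649 + 26
31: 8109847 = 31·261607 + 30
37: 8109847 = 37·219185 + 2
41: 8109847 = 41·197801 + 6
43: 8109847 = 43·188601 + 4
47: 8109847 = 47·172549 + 44
53: 8109847 = 53·153015 + 52
59: 8109847 = 59·137455 + 2
61: 8109847 = 61·132948 + 19
67: 8109847 = 67·121042 + 33
71: 8109847 = 71·114223 + 14
73: 8109847 = 73·111093 + 58
79: 8109847 = 79·102656 + 23
83: 8109847 = 83·97709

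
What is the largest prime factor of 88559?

79

88559 = 19 · 4661
4661 = 59 · 79
79 is prime.
So 88559 = 19 · 59 · 79; the largest prime factor is 79.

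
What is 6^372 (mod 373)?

1

6^1 ≡ 6 (mod 373)
6^2 ≡ 6^2 = 36 ≡ 36 (mod 373)
6^4 ≡ 36^2 = 1296 ≡ 177 (mod 373)
6^8 ≡ 177^2 = 31329 ≡ 370 (mod 373)
6^16 ≡ 370^2 = 136900 ≡ 9 (mod 373)
6^32 ≡ 9^2 = 81 ≡ 81 (mod 373)
6^64 ≡ 81^2 = 6561 ≡ 220 (mod 373)
6^128 ≡ 220^2 = 48400 ≡ 283 (mod 373)
6^256 ≡ 283^2 = 80089 ≡ 267 (mod 373)
372 = 256 + 64 + 32 + 16 + 4 in binary powers of 2.
So 6^372 ≡ 267 · 220 · 81 · 9 · 177 ≡ 1 (mod 373).
Since the result is 1, base 6 gives no evidence that 373 is composite.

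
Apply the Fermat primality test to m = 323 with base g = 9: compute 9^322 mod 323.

251

9^1 ≡ 9 (mod 323)
9^2 ≡ 9^2 = 81 ≡ 81 (mod 323)
9^4 ≡ 81^2 = 6561 ≡ 101 (mod 323)
9^8 ≡ 101^2 = 10201 ≡ 188 (mod 323)
9^16 ≡ 188^2 = 35344 ≡ 137 (mod 323)
9^32 ≡ 137^2 = 18769 ≡ 35 (mod 323)
9^64 ≡ 35^2 = 1225 ≡ 256 (mod 323)
9^128 ≡ 256^2 = 65536 ≡ 290 (mod 323)
9^256 ≡ 290^2 = 84100 ≡ 120 (mod 323)
322 = 256 + 64 + 2 in binary powers of 2.
So 9^322 ≡ 120 · 256 · 81 ≡ 251 (mod 323).
Since 251 ≠ 1, base 9 is a Fermat witness: 323 is composite.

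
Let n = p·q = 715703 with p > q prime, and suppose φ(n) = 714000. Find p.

953

φ(n) = (p−1)(q−1) = n − (p+q) + 1, so p + q = 715703 − 714000 + 1 = 1704.
p and q are the roots of t² − 1704t + 715703 = 0.
Discriminant: 1704² − 4·715703 = 2903616 − 2862812 = 40804; √40804 = 202.
q = (1704 − 202)/2 = 751, p = (1704 + 202)/2 = 953.
Check: 751 · 953 = 715703.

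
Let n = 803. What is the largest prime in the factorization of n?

803 = 11 · 73
73 is prime.
So 803 = 11 · 73; the largest prime factor is 73.

73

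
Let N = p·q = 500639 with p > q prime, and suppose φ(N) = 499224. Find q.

φ(n) = (p−1)(q−1) = n − (p+q) + 1, so p + q = 500639 − 499224 + 1 = 1416.
p and q are the roots of t² − 1416t + 500639 = 0.
Discriminant: 1416² − 4·500639 = 2005056 − 2002556 = 2500; √2500 = 50.
q = (1416 − 50)/2 = 683, p = (1416 + 50)/2 = 733.
Check: 683 · 733 = 500639.

683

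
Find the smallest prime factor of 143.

11

143 is odd.
Digit sum 8, not divisible by 3.
Ends in 3: not divisible by 5.
7: 143 = 7·20 + 3
11: 143 = 11·13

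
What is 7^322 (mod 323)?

83

7^1 ≡ 7 (mod 323)
7^2 ≡ 7^2 = 49 ≡ 49 (mod 323)
7^4 ≡ 49^2 = 2401 ≡ 140 (mod 323)
7^8 ≡ 140^2 = 19600 ≡ 220 (mod 323)
7^16 ≡ 220^2 = 48400 ≡ 273 (mod 323)
7^32 ≡ 273^2 = 74529 ≡ 239 (mod 323)
7^64 ≡ 239^2 = 57121 ≡ 273 (mod 323)
7^128 ≡ 273^2 = 74529 ≡ 239 (mod 323)
7^256 ≡ 239^2 = 57121 ≡ 273 (mod 323)
322 = 256 + 64 + 2 in binary powers of 2.
So 7^322 ≡ 273 · 273 · 49 ≡ 83 (mod 323).
Since 83 ≠ 1, base 7 is a Fermat witness: 323 is composite.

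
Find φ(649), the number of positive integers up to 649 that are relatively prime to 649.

580

Factor: 649 = 11 · 59.
φ(649) = (11−1) · (59−1) = 10 · 58 = 580.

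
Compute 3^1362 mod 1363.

760

3^1 ≡ 3 (mod 1363)
3^2 ≡ 3^2 = 9 ≡ 9 (mod 1363)
3^4 ≡ 9^2 = 81 ≡ 81 (mod 1363)
3^8 ≡ 81^2 = 6561 ≡ 1109 (mod 1363)
3^16 ≡ 1109^2 = 1229881 ≡ 455 (mod 1363)
3^32 ≡ 455^2 = 207025 ≡ 1212 (mod 1363)
3^64 ≡ 1212^2 = 1468944 ≡ 993 (mod 1363)
3^128 ≡ 993^2 = 986049 ≡ 600 (mod 1363)
3^256 ≡ 600^2 = 360000 ≡ 168 (mod 1363)
3^512 ≡ 168^2 = 28224 ≡ 964 (mod 1363)
3^1024 ≡ 964^2 = 929296 ≡ 1093 (mod 1363)
1362 = 1024 + 256 + 64 + 16 + 2 in binary powers of 2.
So 3^1362 ≡ 1093 · 168 · 993 · 455 · 9 ≡ 760 (mod 1363).
Since 760 ≠ 1, base 3 is a Fermat witness: 1363 is composite.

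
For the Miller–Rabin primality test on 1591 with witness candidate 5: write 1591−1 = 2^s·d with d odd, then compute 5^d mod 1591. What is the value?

1494

1591 − 1 = 1590 = 2^1 · 795, so d = 795.
5^1 ≡ 5 (mod 1591)
5^2 ≡ 5^2 = 25 ≡ 25 (mod 1591)
5^4 ≡ 25^2 = 625 ≡ 625 (mod 1591)
5^8 ≡ 625^2 = 390625 ≡ 830 (mod 1591)
5^16 ≡ 830^2 = 688900 ≡ 1588 (mod 1591)
5^32 ≡ 1588^2 = 2521744 ≡ 9 (mod 1591)
5^64 ≡ 9^2 = 81 ≡ 81 (mod 1591)
5^128 ≡ 81^2 = 6561 ≡ 197 (mod 1591)
5^256 ≡ 197^2 = 38809 ≡ 625 (mod 1591)
5^512 ≡ 625^2 = 390625 ≡ 830 (mod 1591)
795 = 512 + 256 + 16 + 8 + 2 + 1 in binary powers of 2.
So 5^795 ≡ 830 · 625 · 1588 · 830 · 25 · 5 ≡ 1494 (mod 1591).
Squaring chain: 1494; never reaches −1, so base 5 is a Miller–Rabin witness that 1591 is composite.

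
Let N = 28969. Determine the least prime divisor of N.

28969 is odd.
Digit sum 34, not divisible by 3.
Ends in 9: not divisible by 5.
7: 28969 = 7·4138 + 3
11: 28969 = 11·2633 + 6
13: 28969 = 13·2228 + 5
17: 28969 = 17·1704 + 1
19: 28969 = 19·1524 + 13
23: 28969 = 23·1259 + 12
29: 28969 = 29·998 + 27
31: 28969 = 31·934 + 15
37: 28969 = 37·782 + 35
41: 28969 = 41·706 + 23
43: 28969 = 43·673 + 30
47: 28969 = 47·616 + 17
53: 28969 = 53·546 + 31
59: 28969 = 59·491

59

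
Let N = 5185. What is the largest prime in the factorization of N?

61

5185 = 5 · 1037
1037 = 17 · 61
61 is prime.
So 5185 = 5 · 17 · 61; the largest prime factor is 61.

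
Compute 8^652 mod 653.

8^1 ≡ 8 (mod 653)
8^2 ≡ 8^2 = 64 ≡ 64 (mod 653)
8^4 ≡ 64^2 = 4096 ≡ 178 (mod 653)
8^8 ≡ 178^2 = 31684 ≡ 340 (mod 653)
8^16 ≡ 340^2 = 115600 ≡ 19 (mod 653)
8^32 ≡ 19^2 = 361 ≡ 361 (mod 653)
8^64 ≡ 361^2 = 130321 ≡ 374 (mod 653)
8^128 ≡ 374^2 = 139876 ≡ 134 (mod 653)
8^256 ≡ 134^2 = 17956 ≡ 325 (mod 653)
8^512 ≡ 325^2 = 105625 ≡ 492 (mod 653)
652 = 512 + 128 + 8 + 4 in binary powers of 2.
So 8^652 ≡ 492 · 134 · 340 · 178 ≡ 1 (mod 653).
Since the result is 1, base 8 gives no evidence that 653 is composite.

1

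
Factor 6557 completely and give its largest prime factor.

83

6557 = 79 · 83
83 is prime.
So 6557 = 79 · 83; the largest prime factor is 83.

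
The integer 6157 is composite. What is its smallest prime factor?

6157 is odd.
Digit sum 19, not divisible by 3.
Ends in 7: not divisible by 5.
7: 6157 = 7·879 + 4
11: 6157 = 11·559 + 8
13: 6157 = 13·473 + 8
17: 6157 = 17·362 + 3
19: 6157 = 19·324 + 1
23: 6157 = 23·267 + 16
29: 6157 = 29·212 + 9
31: 6157 = 31·198 + 19
37: 6157 = 37·166 + 15
41: 6157 = 41·150 + 7
43: 6157 = 43·143 + 8
47: 6157 = 47·131

47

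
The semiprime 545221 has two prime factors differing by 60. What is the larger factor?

Since p = q + 60, we have 545221 = q(q + 60), so q² + 60q − 545221 = 0.
Discriminant: 60² + 4·545221 = 3600 + 2180884 = 2184484; √2184484 = 1478.
q = (−60 + 1478)/2 = 709, and p = q + 60 = 769.
Check: 709 · 769 = 545221.

769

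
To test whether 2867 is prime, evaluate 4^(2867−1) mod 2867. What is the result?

4^1 ≡ 4 (mod 2867)
4^2 ≡ 4^2 = 16 ≡ 16 (mod 2867)
4^4 ≡ 16^2 = 256 ≡ 256 (mod 2867)
4^8 ≡ 256^2 = 65536 ≡ 2462 (mod 2867)
4^16 ≡ 2462^2 = 6061444 ≡ 606 (mod 2867)
4^32 ≡ 606^2 = 367236 ≡ 260 (mod 2867)
4^64 ≡ 260^2 = 67600 ≡ 1659 (mod 2867)
4^128 ≡ 1659^2 = 2752281 ≡ 2828 (mod 2867)
4^256 ≡ 2828^2 = 7997584 ≡ 1521 (mod 2867)
4^512 ≡ 1521^2 = 2313441 ≡ 2639 (mod 2867)
4^1024 ≡ 2639^2 = 6964321 ≡ 378 (mod 2867)
4^2048 ≡ 378^2 = 142884 ≡ 2401 (mod 2867)
2866 = 2048 + 512 + 256 + 32 + 16 + 2 in binary powers of 2.
So 4^2866 ≡ 2401 · 2639 · 1521 · 260 · 606 · 16 ≡ 972 (mod 2867).
Since 972 ≠ 1, base 4 is a Fermat witness: 2867 is composite.

972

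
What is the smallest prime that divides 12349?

12349 is odd.
Digit sum 19, not divisible by 3.
Ends in 9: not divisible by 5.
7: 12349 = 7·1764 + 1
11: 12349 = 11·1122 + 7
13: 12349 = 13·949 + 12
17: 12349 = 17·726 + 7
19: 12349 = 19·649 + 18
23: 12349 = 23·536 + 21
29: 12349 = 29·425 + 24
31: 12349 = 31·398 + 11
37: 12349 = 37·333 + 28
41: 12349 = 41·301 + 8
43: 12349 = 43·287 + 8
47: 12349 = 47·262 + 35
53: 12349 = 53·233

53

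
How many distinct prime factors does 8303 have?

8303 = 19^2 · 23
8303 = 19^2 · 23, which has 2 distinct prime factors.

2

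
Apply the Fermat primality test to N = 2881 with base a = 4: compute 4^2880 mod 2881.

4^1 ≡ 4 (mod 2881)
4^2 ≡ 4^2 = 16 ≡ 16 (mod 2881)
4^4 ≡ 16^2 = 256 ≡ 256 (mod 2881)
4^8 ≡ 256^2 = 65536 ≡ 2154 (mod 2881)
4^16 ≡ 2154^2 = 4639716 ≡ 1306 (mod 2881)
4^32 ≡ 1306^2 = 1705636 ≡ 84 (mod 2881)
4^64 ≡ 84^2 = 7056 ≡ 1294 (mod 2881)
4^128 ≡ 1294^2 = 1674436 ≡ 575 (mod 2881)
4^256 ≡ 575^2 = 330625 ≡ 2191 (mod 2881)
4^512 ≡ 2191^2 = 4800481 ≡ 735 (mod 2881)
4^1024 ≡ 735^2 = 540225 ≡ 1478 (mod 2881)
4^2048 ≡ 1478^2 = 2184484 ≡ 686 (mod 2881)
2880 = 2048 + 512 + 256 + 64 in binary powers of 2.
So 4^2880 ≡ 686 · 735 · 2191 · 1294 ≡ 107 (mod 2881).
Since 107 ≠ 1, base 4 is a Fermat witness: 2881 is composite.

107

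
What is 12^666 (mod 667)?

492

12^1 ≡ 12 (mod 667)
12^2 ≡ 12^2 = 144 ≡ 144 (mod 667)
12^4 ≡ 144^2 = 20736 ≡ 59 (mod 667)
12^8 ≡ 59^2 = 3481 ≡ 146 (mod 667)
12^16 ≡ 146^2 = 21316 ≡ 639 (mod 667)
12^32 ≡ 639^2 = 408321 ≡ 117 (mod 667)
12^64 ≡ 117^2 = 13689 ≡ 349 (mod 667)
12^128 ≡ 349^2 = 121801 ≡ 407 (mod 667)
12^256 ≡ 407^2 = 165649 ≡ 233 (mod 667)
12^512 ≡ 233^2 = 54289 ≡ 262 (mod 667)
666 = 512 + 128 + 16 + 8 + 2 in binary powers of 2.
So 12^666 ≡ 262 · 407 · 639 · 146 · 144 ≡ 492 (mod 667).
Since 492 ≠ 1, base 12 is a Fermat witness: 667 is composite.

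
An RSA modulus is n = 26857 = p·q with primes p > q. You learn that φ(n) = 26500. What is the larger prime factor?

φ(n) = (p−1)(q−1) = n − (p+q) + 1, so p + q = 26857 − 26500 + 1 = 358.
p and q are the roots of t² − 358t + 26857 = 0.
Discriminant: 358² − 4·26857 = 128164 − 107428 = 20736; √20736 = 144.
q = (358 − 144)/2 = 107, p = (358 + 144)/2 = 251.
Check: 107 · 251 = 26857.

251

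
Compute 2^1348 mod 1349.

651

2^1 ≡ 2 (mod 1349)
2^2 ≡ 2^2 = 4 ≡ 4 (mod 1349)
2^4 ≡ 4^2 = 16 ≡ 16 (mod 1349)
2^8 ≡ 16^2 = 256 ≡ 256 (mod 1349)
2^16 ≡ 256^2 = 65536 ≡ 784 (mod 1349)
2^32 ≡ 784^2 = 614656 ≡ 861 (mod 1349)
2^64 ≡ 861^2 = 741321 ≡ 720 (mod 1349)
2^128 ≡ 720^2 = 518400 ≡ 384 (mod 1349)
2^256 ≡ 384^2 = 147456 ≡ 415 (mod 1349)
2^512 ≡ 415^2 = 172225 ≡ 902 (mod 1349)
2^1024 ≡ 902^2 = 813604 ≡ 157 (mod 1349)
1348 = 1024 + 256 + 64 + 4 in binary powers of 2.
So 2^1348 ≡ 157 · 415 · 720 · 16 ≡ 651 (mod 1349).
Since 651 ≠ 1, base 2 is a Fermat witness: 1349 is composite.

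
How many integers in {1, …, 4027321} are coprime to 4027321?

Factor: 4027321 = 149 · 151 · 179.
φ(4027321) = (149−1) · (151−1) · (179−1) = 148 · 150 · 178 = 3951600.

3951600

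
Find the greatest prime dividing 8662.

8662 = 2 · 4331
4331 = 61 · 71
71 is prime.
So 8662 = 2 · 61 · 71; the largest prime factor is 71.

71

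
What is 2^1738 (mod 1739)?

2^1 ≡ 2 (mod 1739)
2^2 ≡ 2^2 = 4 ≡ 4 (mod 1739)
2^4 ≡ 4^2 = 16 ≡ 16 (mod 1739)
2^8 ≡ 16^2 = 256 ≡ 256 (mod 1739)
2^16 ≡ 256^2 = 65536 ≡ 1193 (mod 1739)
2^32 ≡ 1193^2 = 1423249 ≡ 747 (mod 1739)
2^64 ≡ 747^2 = 558009 ≡ 1529 (mod 1739)
2^128 ≡ 1529^2 = 2337841 ≡ 625 (mod 1739)
2^256 ≡ 625^2 = 390625 ≡ 1089 (mod 1739)
2^512 ≡ 1089^2 = 1185921 ≡ 1662 (mod 1739)
2^1024 ≡ 1662^2 = 2762244 ≡ 712 (mod 1739)
1738 = 1024 + 512 + 128 + 64 + 8 + 2 in binary powers of 2.
So 2^1738 ≡ 712 · 1662 · 625 · 1529 · 256 · 4 ≡ 1283 (mod 1739).
Since 1283 ≠ 1, base 2 is a Fermat witness: 1739 is composite.

1283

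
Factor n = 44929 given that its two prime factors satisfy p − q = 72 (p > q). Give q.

Since p = q + 72, we have 44929 = q(q + 72), so q² + 72q − 44929 = 0.
Discriminant: 72² + 4·44929 = 5184 + 179716 = 184900; √184900 = 430.
q = (−72 + 430)/2 = 179, and p = q + 72 = 251.
Check: 179 · 251 = 44929.

179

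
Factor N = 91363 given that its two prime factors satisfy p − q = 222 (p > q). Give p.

433

Since p = q + 222, we have 91363 = q(q + 222), so q² + 222q − 91363 = 0.
Discriminant: 222² + 4·91363 = 49284 + 365452 = 414736; √414736 = 644.
q = (−222 + 644)/2 = 211, and p = q + 222 = 433.
Check: 211 · 433 = 91363.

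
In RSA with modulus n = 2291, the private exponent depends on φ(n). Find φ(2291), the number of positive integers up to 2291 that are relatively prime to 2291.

2184

Factor: 2291 = 29 · 79.
φ(2291) = (29−1) · (79−1) = 28 · 78 = 2184.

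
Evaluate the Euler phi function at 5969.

Factor: 5969 = 47 · 127.
φ(5969) = (47−1) · (127−1) = 46 · 126 = 5796.

5796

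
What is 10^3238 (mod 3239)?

3091

10^1 ≡ 10 (mod 3239)
10^2 ≡ 10^2 = 100 ≡ 100 (mod 3239)
10^4 ≡ 100^2 = 10000 ≡ 283 (mod 3239)
10^8 ≡ 283^2 = 80089 ≡ 2353 (mod 3239)
10^16 ≡ 2353^2 = 5536609 ≡ 1158 (mod 3239)
10^32 ≡ 1158^2 = 1340964 ≡ 18 (mod 3239)
10^64 ≡ 18^2 = 324 ≡ 324 (mod 3239)
10^128 ≡ 324^2 = 104976 ≡ 1328 (mod 3239)
10^256 ≡ 1328^2 = 1763584 ≡ 1568 (mod 3239)
10^512 ≡ 1568^2 = 2458624 ≡ 223 (mod 3239)
10^1024 ≡ 223^2 = 49729 ≡ 1144 (mod 3239)
10^2048 ≡ 1144^2 = 1308736 ≡ 180 (mod 3239)
3238 = 2048 + 1024 + 128 + 32 + 4 + 2 in binary powers of 2.
So 10^3238 ≡ 180 · 1144 · 1328 · 18 · 283 · 100 ≡ 3091 (mod 3239).
Since 3091 ≠ 1, base 10 is a Fermat witness: 3239 is composite.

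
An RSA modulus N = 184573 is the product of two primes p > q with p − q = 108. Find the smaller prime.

Since p = q + 108, we have 184573 = q(q + 108), so q² + 108q − 184573 = 0.
Discriminant: 108² + 4·184573 = 11664 + 738292 = 749956; √749956 = 866.
q = (−108 + 866)/2 = 379, and p = q + 108 = 487.
Check: 379 · 487 = 184573.

379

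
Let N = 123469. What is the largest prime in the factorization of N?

71

123469 = 37 · 3337
3337 = 47 · 71
71 is prime.
So 123469 = 37 · 47 · 71; the largest prime factor is 71.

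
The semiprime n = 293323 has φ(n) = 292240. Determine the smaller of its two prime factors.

φ(n) = (p−1)(q−1) = n − (p+q) + 1, so p + q = 293323 − 292240 + 1 = 1084.
p and q are the roots of t² − 1084t + 293323 = 0.
Discriminant: 1084² − 4·293323 = 1175056 − 1173292 = 1764; √1764 = 42.
q = (1084 − 42)/2 = 521, p = (1084 + 42)/2 = 563.
Check: 521 · 563 = 293323.

521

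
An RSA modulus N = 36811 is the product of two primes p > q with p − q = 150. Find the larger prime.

281

Since p = q + 150, we have 36811 = q(q + 150), so q² + 150q − 36811 = 0.
Discriminant: 150² + 4·36811 = 22500 + 147244 = 169744; √169744 = 412.
q = (−150 + 412)/2 = 131, and p = q + 150 = 281.
Check: 131 · 281 = 36811.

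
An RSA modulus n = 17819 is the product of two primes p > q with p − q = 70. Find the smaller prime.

103

Since p = q + 70, we have 17819 = q(q + 70), so q² + 70q − 17819 = 0.
Discriminant: 70² + 4·17819 = 4900 + 71276 = 76176; √76176 = 276.
q = (−70 + 276)/2 = 103, and p = q + 70 = 173.
Check: 103 · 173 = 17819.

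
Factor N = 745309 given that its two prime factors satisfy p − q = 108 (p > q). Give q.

811

Since p = q + 108, we have 745309 = q(q + 108), so q² + 108q − 745309 = 0.
Discriminant: 108² + 4·745309 = 11664 + 2981236 = 2992900; √2992900 = 1730.
q = (−108 + 1730)/2 = 811, and p = q + 108 = 919.
Check: 811 · 919 = 745309.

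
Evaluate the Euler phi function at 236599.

Factor: 236599 = 11 · 137 · 157.
φ(236599) = (11−1) · (137−1) · (157−1) = 10 · 136 · 156 = 212160.

212160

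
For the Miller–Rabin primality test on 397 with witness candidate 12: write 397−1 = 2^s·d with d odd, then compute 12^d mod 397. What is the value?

1

397 − 1 = 396 = 2^2 · 99, so d = 99.
12^1 ≡ 12 (mod 397)
12^2 ≡ 12^2 = 144 ≡ 144 (mod 397)
12^4 ≡ 144^2 = 20736 ≡ 92 (mod 397)
12^8 ≡ 92^2 = 8464 ≡ 127 (mod 397)
12^16 ≡ 127^2 = 16129 ≡ 249 (mod 397)
12^32 ≡ 249^2 = 62001 ≡ 69 (mod 397)
12^64 ≡ 69^2 = 4761 ≡ 394 (mod 397)
99 = 64 + 32 + 2 + 1 in binary powers of 2.
So 12^99 ≡ 394 · 69 · 144 · 12 ≡ 1 (mod 397).
Since 12^d ≡ 1 (mod 397), base 12 does not prove 397 composite.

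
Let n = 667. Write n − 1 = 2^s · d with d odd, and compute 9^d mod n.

667 − 1 = 666 = 2^1 · 333, so d = 333.
9^1 ≡ 9 (mod 667)
9^2 ≡ 9^2 = 81 ≡ 81 (mod 667)
9^4 ≡ 81^2 = 6561 ≡ 558 (mod 667)
9^8 ≡ 558^2 = 311364 ≡ 542 (mod 667)
9^16 ≡ 542^2 = 293764 ≡ 284 (mod 667)
9^32 ≡ 284^2 = 80656 ≡ 616 (mod 667)
9^64 ≡ 616^2 = 379456 ≡ 600 (mod 667)
9^128 ≡ 600^2 = 360000 ≡ 487 (mod 667)
9^256 ≡ 487^2 = 237169 ≡ 384 (mod 667)
333 = 256 + 64 + 8 + 4 + 1 in binary powers of 2.
So 9^333 ≡ 384 · 600 · 542 · 558 · 9 ≡ 660 (mod 667).
Squaring chain: 660; never reaches −1, so base 9 is a Miller–Rabin witness that 667 is composite.

660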